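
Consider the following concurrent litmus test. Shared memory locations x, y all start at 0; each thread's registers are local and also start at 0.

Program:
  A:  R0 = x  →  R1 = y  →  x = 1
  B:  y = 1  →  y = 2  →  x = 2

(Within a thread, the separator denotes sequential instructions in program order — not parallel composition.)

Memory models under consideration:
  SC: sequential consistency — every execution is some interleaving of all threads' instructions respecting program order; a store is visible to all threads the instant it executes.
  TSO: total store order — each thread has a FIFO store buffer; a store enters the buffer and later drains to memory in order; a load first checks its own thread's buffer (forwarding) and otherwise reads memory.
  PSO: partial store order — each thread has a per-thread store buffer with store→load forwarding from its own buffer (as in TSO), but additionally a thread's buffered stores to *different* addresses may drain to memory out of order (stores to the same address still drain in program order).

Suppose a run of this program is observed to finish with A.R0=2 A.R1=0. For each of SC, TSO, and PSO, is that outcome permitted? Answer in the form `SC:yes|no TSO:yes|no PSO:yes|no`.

outcome vector order: (A.R0,A.R1)
under SC → 0/0 0/1 0/2 2/2
under TSO → 0/0 0/1 0/2 2/2
under PSO → 0/0 0/1 0/2 2/0 2/1 2/2
target 2/0 ∈ {PSO}

SC:no TSO:no PSO:yes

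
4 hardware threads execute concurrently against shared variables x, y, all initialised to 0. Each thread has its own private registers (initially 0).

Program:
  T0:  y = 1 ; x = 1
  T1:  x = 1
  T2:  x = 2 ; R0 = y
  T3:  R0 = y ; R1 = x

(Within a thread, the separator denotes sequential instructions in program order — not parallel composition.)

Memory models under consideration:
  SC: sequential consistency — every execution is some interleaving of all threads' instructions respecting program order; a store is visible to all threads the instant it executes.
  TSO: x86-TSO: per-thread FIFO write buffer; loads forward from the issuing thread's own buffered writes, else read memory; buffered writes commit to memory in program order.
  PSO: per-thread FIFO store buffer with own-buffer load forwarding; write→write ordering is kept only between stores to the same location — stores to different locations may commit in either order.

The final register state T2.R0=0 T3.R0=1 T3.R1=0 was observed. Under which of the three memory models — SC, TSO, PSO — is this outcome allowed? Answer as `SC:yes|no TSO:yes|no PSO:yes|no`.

SC:no TSO:yes PSO:yes

outcome vector order: (T2.R0,T3.R0,T3.R1)
[SC] allowed = {000 001 002 011 012 100 101 102 110 111 112}
[TSO] allowed = {000 001 002 010 011 012 100 101 102 110 111 112}
[PSO] allowed = {000 001 002 010 011 012 100 101 102 110 111 112}
target 010 ∈ {TSO,PSO}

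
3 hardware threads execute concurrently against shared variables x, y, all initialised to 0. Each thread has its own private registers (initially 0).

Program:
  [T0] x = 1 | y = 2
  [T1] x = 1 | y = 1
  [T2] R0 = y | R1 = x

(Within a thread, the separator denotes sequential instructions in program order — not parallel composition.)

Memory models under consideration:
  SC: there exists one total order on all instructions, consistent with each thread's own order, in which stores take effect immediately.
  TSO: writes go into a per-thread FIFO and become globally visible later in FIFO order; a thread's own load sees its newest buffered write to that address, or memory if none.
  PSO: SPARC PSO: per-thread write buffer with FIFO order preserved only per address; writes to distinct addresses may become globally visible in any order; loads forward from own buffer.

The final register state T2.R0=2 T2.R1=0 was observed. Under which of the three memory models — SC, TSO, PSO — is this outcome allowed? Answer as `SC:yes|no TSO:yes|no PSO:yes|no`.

SC:no TSO:no PSO:yes

outcome vector order: (T2.R0,T2.R1)
SC (4): 00; 01; 11; 21
TSO (4): 00; 01; 11; 21
PSO (6): 00; 01; 10; 11; 20; 21
target 20 ∈ {PSO}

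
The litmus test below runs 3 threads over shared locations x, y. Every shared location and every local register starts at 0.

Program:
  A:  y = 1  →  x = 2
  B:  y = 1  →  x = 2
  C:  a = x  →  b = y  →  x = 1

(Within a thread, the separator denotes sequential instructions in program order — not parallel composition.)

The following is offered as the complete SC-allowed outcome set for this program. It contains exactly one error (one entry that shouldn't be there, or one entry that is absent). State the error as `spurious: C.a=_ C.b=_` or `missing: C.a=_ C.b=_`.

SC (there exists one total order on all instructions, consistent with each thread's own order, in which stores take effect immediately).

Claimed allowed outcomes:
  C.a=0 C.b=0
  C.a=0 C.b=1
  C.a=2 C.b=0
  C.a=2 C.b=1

outcome vector order: (C.a,C.b)
[SC] allowed = {0/0, 0/1, 2/1}
claimed∖SC = {2/0}

spurious: C.a=2 C.b=0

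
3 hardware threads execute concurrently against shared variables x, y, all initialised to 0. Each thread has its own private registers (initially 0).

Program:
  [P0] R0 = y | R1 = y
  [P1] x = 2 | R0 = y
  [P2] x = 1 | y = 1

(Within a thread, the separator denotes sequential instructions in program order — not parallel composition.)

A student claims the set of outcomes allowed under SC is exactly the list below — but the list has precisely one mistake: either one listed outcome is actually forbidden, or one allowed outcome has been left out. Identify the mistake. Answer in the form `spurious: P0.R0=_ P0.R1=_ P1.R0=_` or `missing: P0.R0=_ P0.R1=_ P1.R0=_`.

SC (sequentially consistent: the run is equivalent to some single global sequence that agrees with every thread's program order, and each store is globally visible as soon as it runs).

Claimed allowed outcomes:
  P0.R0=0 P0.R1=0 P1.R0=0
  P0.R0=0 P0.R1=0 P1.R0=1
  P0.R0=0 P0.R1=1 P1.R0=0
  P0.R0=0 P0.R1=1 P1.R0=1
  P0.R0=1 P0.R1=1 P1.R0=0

missing: P0.R0=1 P0.R1=1 P1.R0=1

outcome vector order: (P0.R0,P0.R1,P1.R0)
[SC] allowed = {(0,0,0), (0,0,1), (0,1,0), (0,1,1), (1,1,0), (1,1,1)}
SC∖claimed = {(1,1,1)}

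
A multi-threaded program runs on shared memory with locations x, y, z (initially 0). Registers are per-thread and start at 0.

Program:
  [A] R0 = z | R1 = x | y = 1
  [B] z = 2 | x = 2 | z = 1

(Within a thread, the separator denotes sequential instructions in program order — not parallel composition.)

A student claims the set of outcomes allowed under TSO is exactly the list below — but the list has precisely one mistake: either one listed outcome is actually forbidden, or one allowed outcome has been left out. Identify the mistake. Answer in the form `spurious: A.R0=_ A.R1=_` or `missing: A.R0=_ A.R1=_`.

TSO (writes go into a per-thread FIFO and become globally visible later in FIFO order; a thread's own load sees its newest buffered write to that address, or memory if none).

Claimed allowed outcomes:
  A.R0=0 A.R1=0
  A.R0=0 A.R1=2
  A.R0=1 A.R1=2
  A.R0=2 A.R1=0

outcome vector order: (A.R0,A.R1)
TSO (5): <0 0> <0 2> <1 2> <2 0> <2 2>
TSO∖claimed = {<2 2>}

missing: A.R0=2 A.R1=2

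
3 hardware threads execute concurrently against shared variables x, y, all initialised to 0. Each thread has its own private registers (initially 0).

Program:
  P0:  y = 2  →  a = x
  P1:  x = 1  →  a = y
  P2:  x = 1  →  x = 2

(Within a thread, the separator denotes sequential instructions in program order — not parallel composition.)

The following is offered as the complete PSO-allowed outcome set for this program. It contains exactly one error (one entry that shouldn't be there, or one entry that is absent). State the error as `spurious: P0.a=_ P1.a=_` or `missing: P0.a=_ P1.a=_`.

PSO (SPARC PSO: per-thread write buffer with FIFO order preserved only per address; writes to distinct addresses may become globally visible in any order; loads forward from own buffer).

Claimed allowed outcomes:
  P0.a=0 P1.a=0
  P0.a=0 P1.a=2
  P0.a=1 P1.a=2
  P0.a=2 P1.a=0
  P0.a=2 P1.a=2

missing: P0.a=1 P1.a=0

outcome vector order: (P0.a,P1.a)
PSO: 6 outcomes — {<0 0>; <0 2>; <1 0>; <1 2>; <2 0>; <2 2>}
PSO∖claimed = {<1 0>}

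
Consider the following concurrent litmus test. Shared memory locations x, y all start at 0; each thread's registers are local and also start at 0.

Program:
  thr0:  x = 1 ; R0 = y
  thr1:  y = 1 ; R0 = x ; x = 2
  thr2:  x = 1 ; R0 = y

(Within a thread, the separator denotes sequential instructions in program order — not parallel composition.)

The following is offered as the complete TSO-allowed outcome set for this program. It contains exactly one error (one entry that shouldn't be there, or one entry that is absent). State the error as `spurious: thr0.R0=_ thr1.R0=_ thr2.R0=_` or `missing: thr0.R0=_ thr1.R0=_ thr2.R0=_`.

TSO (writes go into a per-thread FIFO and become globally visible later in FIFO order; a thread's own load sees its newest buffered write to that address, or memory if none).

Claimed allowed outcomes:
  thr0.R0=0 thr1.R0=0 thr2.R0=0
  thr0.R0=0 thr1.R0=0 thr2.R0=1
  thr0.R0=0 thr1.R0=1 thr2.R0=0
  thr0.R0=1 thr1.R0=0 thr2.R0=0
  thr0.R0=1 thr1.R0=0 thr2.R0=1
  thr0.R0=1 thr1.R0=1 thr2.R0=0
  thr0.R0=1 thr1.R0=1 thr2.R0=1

missing: thr0.R0=0 thr1.R0=1 thr2.R0=1

outcome vector order: (thr0.R0,thr1.R0,thr2.R0)
[TSO] allowed = {0/0/0; 0/0/1; 0/1/0; 0/1/1; 1/0/0; 1/0/1; 1/1/0; 1/1/1}
TSO∖claimed = {0/1/1}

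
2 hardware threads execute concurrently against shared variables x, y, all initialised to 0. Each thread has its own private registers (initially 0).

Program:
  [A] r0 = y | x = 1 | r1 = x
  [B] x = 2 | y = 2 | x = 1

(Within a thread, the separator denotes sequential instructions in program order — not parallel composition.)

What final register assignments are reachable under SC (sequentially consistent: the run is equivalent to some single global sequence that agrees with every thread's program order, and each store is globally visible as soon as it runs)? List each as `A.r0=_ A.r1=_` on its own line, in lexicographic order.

A.r0=0 A.r1=1
A.r0=0 A.r1=2
A.r0=2 A.r1=1

outcome vector order: (A.r0,A.r1)
|SC outcomes| = 3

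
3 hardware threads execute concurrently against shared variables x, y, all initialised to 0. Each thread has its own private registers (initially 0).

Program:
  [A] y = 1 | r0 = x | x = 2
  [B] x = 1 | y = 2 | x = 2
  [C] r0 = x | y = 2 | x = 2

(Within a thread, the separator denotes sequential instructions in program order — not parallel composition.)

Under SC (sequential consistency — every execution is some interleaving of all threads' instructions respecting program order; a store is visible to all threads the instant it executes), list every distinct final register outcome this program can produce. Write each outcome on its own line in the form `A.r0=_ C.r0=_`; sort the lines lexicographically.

A.r0=0 C.r0=0
A.r0=0 C.r0=1
A.r0=0 C.r0=2
A.r0=1 C.r0=0
A.r0=1 C.r0=1
A.r0=1 C.r0=2
A.r0=2 C.r0=0
A.r0=2 C.r0=1
A.r0=2 C.r0=2

outcome vector order: (A.r0,C.r0)
|SC outcomes| = 9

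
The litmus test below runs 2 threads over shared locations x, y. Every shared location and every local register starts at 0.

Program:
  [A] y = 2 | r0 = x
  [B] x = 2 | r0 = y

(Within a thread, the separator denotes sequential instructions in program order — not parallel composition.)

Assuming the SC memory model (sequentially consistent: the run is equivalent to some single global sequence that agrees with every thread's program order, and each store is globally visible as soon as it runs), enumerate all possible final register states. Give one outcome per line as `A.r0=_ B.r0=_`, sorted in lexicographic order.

A.r0=0 B.r0=2
A.r0=2 B.r0=0
A.r0=2 B.r0=2

outcome vector order: (A.r0,B.r0)
|SC outcomes| = 3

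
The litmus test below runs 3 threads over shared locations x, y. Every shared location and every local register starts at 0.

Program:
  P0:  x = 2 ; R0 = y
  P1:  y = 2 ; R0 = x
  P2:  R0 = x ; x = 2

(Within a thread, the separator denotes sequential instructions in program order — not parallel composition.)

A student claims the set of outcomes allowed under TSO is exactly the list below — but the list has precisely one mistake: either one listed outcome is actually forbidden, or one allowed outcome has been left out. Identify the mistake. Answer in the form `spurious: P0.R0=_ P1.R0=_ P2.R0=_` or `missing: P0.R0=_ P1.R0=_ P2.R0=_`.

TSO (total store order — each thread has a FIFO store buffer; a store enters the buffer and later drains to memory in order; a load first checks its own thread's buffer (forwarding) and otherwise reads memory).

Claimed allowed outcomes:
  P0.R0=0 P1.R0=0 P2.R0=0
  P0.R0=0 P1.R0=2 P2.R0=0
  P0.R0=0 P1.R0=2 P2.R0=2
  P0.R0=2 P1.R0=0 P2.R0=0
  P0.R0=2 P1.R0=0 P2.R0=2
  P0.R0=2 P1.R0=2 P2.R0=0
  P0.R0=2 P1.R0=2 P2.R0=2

missing: P0.R0=0 P1.R0=0 P2.R0=2

outcome vector order: (P0.R0,P1.R0,P2.R0)
under TSO → 000 002 020 022 200 202 220 222
TSO∖claimed = {002}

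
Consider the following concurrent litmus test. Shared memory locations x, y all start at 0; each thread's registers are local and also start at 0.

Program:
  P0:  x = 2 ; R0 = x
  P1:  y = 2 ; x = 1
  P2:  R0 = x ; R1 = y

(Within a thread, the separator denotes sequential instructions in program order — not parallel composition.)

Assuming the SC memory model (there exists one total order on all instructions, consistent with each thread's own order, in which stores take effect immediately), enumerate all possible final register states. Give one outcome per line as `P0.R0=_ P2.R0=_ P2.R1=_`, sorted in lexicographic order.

outcome vector order: (P0.R0,P2.R0,P2.R1)
|SC outcomes| = 10

P0.R0=1 P2.R0=0 P2.R1=0
P0.R0=1 P2.R0=0 P2.R1=2
P0.R0=1 P2.R0=1 P2.R1=2
P0.R0=1 P2.R0=2 P2.R1=0
P0.R0=1 P2.R0=2 P2.R1=2
P0.R0=2 P2.R0=0 P2.R1=0
P0.R0=2 P2.R0=0 P2.R1=2
P0.R0=2 P2.R0=1 P2.R1=2
P0.R0=2 P2.R0=2 P2.R1=0
P0.R0=2 P2.R0=2 P2.R1=2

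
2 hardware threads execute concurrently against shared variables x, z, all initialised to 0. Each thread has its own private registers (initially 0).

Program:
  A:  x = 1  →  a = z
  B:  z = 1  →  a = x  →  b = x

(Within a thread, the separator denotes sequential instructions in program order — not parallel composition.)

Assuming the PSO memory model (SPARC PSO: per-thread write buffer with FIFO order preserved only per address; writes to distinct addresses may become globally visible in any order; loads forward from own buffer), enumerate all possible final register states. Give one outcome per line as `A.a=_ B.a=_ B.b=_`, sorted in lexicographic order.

A.a=0 B.a=0 B.b=0
A.a=0 B.a=0 B.b=1
A.a=0 B.a=1 B.b=1
A.a=1 B.a=0 B.b=0
A.a=1 B.a=0 B.b=1
A.a=1 B.a=1 B.b=1

outcome vector order: (A.a,B.a,B.b)
|PSO outcomes| = 6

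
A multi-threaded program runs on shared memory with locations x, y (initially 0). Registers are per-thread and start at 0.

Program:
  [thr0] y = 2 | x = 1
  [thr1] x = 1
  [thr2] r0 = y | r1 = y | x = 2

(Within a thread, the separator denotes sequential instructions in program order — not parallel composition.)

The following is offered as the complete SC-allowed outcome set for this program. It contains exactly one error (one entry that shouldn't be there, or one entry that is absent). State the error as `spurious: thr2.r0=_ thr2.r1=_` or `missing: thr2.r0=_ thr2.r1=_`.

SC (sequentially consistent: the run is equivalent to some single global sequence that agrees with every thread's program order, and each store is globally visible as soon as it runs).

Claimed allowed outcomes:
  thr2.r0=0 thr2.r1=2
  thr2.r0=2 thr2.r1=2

missing: thr2.r0=0 thr2.r1=0

outcome vector order: (thr2.r0,thr2.r1)
SC (3): (0,0); (0,2); (2,2)
SC∖claimed = {(0,0)}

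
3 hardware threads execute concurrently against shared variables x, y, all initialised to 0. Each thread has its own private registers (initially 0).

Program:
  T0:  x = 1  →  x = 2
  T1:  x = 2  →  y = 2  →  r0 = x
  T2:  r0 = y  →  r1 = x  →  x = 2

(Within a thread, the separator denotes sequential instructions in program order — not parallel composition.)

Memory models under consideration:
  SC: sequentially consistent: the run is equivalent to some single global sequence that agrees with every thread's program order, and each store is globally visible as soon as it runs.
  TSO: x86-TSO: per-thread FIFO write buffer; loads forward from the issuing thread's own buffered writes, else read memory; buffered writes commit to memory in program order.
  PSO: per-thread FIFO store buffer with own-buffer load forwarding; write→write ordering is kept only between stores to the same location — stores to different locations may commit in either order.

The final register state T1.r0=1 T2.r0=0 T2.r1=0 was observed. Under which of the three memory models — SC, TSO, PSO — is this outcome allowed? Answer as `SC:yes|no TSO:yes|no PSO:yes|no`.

outcome vector order: (T1.r0,T2.r0,T2.r1)
SC (10): <1 0 0> <1 0 1> <1 0 2> <1 2 1> <1 2 2> <2 0 0> <2 0 1> <2 0 2> <2 2 1> <2 2 2>
TSO (10): <1 0 0> <1 0 1> <1 0 2> <1 2 1> <1 2 2> <2 0 0> <2 0 1> <2 0 2> <2 2 1> <2 2 2>
PSO (12): <1 0 0> <1 0 1> <1 0 2> <1 2 0> <1 2 1> <1 2 2> <2 0 0> <2 0 1> <2 0 2> <2 2 0> <2 2 1> <2 2 2>
target <1 0 0> ∈ {SC,TSO,PSO}

SC:yes TSO:yes PSO:yes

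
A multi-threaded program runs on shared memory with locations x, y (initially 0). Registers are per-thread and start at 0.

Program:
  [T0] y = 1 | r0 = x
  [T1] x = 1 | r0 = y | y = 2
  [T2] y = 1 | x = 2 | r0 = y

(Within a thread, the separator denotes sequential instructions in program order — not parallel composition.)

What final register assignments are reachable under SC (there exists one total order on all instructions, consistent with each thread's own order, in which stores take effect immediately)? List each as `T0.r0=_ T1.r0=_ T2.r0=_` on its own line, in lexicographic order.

T0.r0=0 T1.r0=1 T2.r0=1
T0.r0=0 T1.r0=1 T2.r0=2
T0.r0=1 T1.r0=0 T2.r0=1
T0.r0=1 T1.r0=0 T2.r0=2
T0.r0=1 T1.r0=1 T2.r0=1
T0.r0=1 T1.r0=1 T2.r0=2
T0.r0=2 T1.r0=0 T2.r0=1
T0.r0=2 T1.r0=0 T2.r0=2
T0.r0=2 T1.r0=1 T2.r0=1
T0.r0=2 T1.r0=1 T2.r0=2

outcome vector order: (T0.r0,T1.r0,T2.r0)
|SC outcomes| = 10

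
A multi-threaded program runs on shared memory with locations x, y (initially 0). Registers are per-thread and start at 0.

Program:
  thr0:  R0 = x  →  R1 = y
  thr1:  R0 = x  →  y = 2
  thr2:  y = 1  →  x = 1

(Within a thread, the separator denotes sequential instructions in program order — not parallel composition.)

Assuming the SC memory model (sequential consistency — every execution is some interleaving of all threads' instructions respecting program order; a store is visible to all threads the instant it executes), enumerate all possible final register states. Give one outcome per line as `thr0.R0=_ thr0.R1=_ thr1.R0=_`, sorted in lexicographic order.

thr0.R0=0 thr0.R1=0 thr1.R0=0
thr0.R0=0 thr0.R1=0 thr1.R0=1
thr0.R0=0 thr0.R1=1 thr1.R0=0
thr0.R0=0 thr0.R1=1 thr1.R0=1
thr0.R0=0 thr0.R1=2 thr1.R0=0
thr0.R0=0 thr0.R1=2 thr1.R0=1
thr0.R0=1 thr0.R1=1 thr1.R0=0
thr0.R0=1 thr0.R1=1 thr1.R0=1
thr0.R0=1 thr0.R1=2 thr1.R0=0
thr0.R0=1 thr0.R1=2 thr1.R0=1

outcome vector order: (thr0.R0,thr0.R1,thr1.R0)
|SC outcomes| = 10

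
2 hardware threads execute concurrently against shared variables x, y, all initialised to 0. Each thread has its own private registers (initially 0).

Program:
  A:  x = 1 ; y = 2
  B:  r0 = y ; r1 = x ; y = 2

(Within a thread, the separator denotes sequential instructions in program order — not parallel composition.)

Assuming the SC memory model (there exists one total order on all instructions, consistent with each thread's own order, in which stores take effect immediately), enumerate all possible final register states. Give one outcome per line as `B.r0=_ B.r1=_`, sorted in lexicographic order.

outcome vector order: (B.r0,B.r1)
|SC outcomes| = 3

B.r0=0 B.r1=0
B.r0=0 B.r1=1
B.r0=2 B.r1=1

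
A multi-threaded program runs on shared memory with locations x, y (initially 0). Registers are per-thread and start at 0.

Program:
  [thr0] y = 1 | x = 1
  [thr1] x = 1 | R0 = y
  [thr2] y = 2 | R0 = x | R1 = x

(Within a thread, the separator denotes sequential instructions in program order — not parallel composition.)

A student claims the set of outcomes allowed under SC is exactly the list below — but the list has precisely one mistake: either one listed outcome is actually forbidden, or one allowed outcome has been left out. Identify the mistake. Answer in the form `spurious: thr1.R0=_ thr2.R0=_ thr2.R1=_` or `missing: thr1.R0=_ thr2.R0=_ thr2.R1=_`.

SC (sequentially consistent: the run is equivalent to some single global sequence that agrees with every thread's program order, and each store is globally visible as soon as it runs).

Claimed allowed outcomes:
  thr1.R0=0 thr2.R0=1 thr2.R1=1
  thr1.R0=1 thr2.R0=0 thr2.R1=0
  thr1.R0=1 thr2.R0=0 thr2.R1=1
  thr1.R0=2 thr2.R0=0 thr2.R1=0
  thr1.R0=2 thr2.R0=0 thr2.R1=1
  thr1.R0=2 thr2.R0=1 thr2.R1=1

missing: thr1.R0=1 thr2.R0=1 thr2.R1=1

outcome vector order: (thr1.R0,thr2.R0,thr2.R1)
SC: 7 outcomes — {011, 100, 101, 111, 200, 201, 211}
SC∖claimed = {111}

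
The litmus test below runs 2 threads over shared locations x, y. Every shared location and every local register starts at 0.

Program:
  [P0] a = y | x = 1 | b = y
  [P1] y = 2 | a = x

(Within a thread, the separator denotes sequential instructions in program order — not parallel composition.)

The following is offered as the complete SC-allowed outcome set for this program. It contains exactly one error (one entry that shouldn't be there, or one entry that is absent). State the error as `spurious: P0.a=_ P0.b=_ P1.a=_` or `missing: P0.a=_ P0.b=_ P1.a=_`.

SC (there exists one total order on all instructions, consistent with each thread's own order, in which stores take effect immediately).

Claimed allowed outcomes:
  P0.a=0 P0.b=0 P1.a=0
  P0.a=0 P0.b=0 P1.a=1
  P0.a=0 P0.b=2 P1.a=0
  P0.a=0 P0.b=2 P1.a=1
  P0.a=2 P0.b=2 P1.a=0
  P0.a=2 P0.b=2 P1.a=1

outcome vector order: (P0.a,P0.b,P1.a)
under SC → (0,0,1) (0,2,0) (0,2,1) (2,2,0) (2,2,1)
claimed∖SC = {(0,0,0)}

spurious: P0.a=0 P0.b=0 P1.a=0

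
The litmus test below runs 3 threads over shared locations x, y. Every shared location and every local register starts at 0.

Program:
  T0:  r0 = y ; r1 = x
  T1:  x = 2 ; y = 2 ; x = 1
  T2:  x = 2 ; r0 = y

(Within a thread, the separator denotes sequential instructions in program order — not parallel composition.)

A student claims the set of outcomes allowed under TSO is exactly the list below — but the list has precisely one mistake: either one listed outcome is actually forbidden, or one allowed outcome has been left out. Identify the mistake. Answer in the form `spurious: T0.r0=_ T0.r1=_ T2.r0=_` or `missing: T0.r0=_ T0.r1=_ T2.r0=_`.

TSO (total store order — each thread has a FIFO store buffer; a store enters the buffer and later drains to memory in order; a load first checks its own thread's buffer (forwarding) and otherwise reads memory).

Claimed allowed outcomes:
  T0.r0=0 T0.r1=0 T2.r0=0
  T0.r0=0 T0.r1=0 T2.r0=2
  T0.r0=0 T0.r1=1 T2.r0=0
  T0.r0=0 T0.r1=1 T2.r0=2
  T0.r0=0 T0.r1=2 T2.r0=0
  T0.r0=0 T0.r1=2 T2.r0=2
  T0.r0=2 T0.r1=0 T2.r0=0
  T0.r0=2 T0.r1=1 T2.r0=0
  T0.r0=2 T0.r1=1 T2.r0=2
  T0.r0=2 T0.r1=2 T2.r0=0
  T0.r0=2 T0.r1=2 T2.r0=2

outcome vector order: (T0.r0,T0.r1,T2.r0)
TSO (10): 000 002 010 012 020 022 210 212 220 222
claimed∖TSO = {200}

spurious: T0.r0=2 T0.r1=0 T2.r0=0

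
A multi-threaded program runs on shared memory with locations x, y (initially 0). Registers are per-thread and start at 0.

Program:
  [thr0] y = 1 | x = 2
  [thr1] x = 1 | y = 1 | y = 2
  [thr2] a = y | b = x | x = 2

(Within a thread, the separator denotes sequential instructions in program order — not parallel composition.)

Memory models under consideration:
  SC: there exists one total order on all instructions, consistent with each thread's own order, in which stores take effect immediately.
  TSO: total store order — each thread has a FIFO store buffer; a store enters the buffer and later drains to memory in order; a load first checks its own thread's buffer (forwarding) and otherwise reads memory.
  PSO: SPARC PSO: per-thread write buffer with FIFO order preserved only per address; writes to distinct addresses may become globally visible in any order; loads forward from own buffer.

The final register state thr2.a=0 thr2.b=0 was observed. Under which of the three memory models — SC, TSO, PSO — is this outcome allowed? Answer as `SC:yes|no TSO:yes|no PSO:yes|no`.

SC:yes TSO:yes PSO:yes

outcome vector order: (thr2.a,thr2.b)
[SC] allowed = {<0 0> <0 1> <0 2> <1 0> <1 1> <1 2> <2 1> <2 2>}
[TSO] allowed = {<0 0> <0 1> <0 2> <1 0> <1 1> <1 2> <2 1> <2 2>}
[PSO] allowed = {<0 0> <0 1> <0 2> <1 0> <1 1> <1 2> <2 0> <2 1> <2 2>}
target <0 0> ∈ {SC,TSO,PSO}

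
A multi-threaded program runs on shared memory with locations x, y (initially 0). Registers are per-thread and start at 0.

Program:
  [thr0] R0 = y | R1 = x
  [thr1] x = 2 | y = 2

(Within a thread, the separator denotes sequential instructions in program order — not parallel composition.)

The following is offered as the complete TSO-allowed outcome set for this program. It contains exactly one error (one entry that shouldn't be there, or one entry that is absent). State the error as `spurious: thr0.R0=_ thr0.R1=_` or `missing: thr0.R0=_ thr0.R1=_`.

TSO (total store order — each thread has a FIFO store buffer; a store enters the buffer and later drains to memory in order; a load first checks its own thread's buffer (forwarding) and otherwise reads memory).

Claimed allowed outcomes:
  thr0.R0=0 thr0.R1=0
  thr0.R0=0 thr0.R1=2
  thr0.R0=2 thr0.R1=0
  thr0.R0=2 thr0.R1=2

spurious: thr0.R0=2 thr0.R1=0

outcome vector order: (thr0.R0,thr0.R1)
under TSO → <0 0>; <0 2>; <2 2>
claimed∖TSO = {<2 0>}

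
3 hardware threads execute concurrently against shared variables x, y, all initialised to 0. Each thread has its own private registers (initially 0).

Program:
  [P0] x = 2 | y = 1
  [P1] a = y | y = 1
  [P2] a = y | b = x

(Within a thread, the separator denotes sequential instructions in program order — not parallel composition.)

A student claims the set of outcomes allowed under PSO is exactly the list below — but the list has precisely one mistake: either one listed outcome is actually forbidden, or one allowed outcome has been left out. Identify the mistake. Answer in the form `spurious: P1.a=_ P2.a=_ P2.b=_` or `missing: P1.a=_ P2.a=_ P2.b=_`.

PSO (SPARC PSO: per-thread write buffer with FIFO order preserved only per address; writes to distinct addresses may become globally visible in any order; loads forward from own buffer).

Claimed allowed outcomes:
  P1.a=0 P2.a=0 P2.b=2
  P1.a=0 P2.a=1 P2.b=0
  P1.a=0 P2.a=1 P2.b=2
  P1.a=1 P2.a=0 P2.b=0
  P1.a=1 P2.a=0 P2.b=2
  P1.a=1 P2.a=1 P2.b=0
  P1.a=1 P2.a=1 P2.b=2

outcome vector order: (P1.a,P2.a,P2.b)
PSO: 8 outcomes — {<0 0 0>, <0 0 2>, <0 1 0>, <0 1 2>, <1 0 0>, <1 0 2>, <1 1 0>, <1 1 2>}
PSO∖claimed = {<0 0 0>}

missing: P1.a=0 P2.a=0 P2.b=0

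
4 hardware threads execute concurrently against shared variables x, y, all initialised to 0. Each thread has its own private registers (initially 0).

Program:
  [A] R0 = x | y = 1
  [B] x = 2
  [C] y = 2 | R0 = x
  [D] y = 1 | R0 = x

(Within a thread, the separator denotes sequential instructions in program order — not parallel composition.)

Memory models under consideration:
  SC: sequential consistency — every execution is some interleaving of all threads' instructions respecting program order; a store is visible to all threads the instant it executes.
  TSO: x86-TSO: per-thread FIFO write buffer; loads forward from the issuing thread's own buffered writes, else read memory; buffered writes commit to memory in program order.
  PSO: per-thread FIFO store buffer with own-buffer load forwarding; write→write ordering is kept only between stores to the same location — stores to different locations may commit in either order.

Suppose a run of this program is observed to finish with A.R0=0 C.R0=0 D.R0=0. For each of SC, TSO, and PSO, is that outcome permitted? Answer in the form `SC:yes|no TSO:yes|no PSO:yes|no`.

SC:yes TSO:yes PSO:yes

outcome vector order: (A.R0,C.R0,D.R0)
SC (8): <0 0 0>; <0 0 2>; <0 2 0>; <0 2 2>; <2 0 0>; <2 0 2>; <2 2 0>; <2 2 2>
TSO (8): <0 0 0>; <0 0 2>; <0 2 0>; <0 2 2>; <2 0 0>; <2 0 2>; <2 2 0>; <2 2 2>
PSO (8): <0 0 0>; <0 0 2>; <0 2 0>; <0 2 2>; <2 0 0>; <2 0 2>; <2 2 0>; <2 2 2>
target <0 0 0> ∈ {SC,TSO,PSO}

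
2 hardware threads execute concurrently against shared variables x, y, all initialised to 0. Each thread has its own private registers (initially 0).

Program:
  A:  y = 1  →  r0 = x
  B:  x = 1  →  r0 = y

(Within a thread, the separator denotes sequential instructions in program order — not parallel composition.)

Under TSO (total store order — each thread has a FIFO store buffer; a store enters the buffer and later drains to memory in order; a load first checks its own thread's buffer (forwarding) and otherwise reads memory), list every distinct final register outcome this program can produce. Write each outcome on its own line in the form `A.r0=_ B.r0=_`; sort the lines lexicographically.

A.r0=0 B.r0=0
A.r0=0 B.r0=1
A.r0=1 B.r0=0
A.r0=1 B.r0=1

outcome vector order: (A.r0,B.r0)
|TSO outcomes| = 4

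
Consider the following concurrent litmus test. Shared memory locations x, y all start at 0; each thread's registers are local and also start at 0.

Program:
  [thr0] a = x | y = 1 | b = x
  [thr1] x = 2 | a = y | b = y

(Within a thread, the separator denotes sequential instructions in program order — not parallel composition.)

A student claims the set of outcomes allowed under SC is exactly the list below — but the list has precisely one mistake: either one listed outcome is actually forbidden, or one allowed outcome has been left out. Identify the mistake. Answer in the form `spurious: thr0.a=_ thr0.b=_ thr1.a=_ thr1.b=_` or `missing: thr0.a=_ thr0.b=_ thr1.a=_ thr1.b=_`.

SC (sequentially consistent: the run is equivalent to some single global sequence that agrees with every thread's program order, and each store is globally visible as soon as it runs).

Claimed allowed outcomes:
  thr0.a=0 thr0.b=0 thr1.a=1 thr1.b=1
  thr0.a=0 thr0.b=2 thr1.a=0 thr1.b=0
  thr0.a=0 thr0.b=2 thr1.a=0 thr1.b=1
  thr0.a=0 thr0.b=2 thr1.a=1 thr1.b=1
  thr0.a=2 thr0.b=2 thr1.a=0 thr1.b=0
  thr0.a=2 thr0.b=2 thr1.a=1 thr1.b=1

outcome vector order: (thr0.a,thr0.b,thr1.a,thr1.b)
[SC] allowed = {<0 0 1 1> <0 2 0 0> <0 2 0 1> <0 2 1 1> <2 2 0 0> <2 2 0 1> <2 2 1 1>}
SC∖claimed = {<2 2 0 1>}

missing: thr0.a=2 thr0.b=2 thr1.a=0 thr1.b=1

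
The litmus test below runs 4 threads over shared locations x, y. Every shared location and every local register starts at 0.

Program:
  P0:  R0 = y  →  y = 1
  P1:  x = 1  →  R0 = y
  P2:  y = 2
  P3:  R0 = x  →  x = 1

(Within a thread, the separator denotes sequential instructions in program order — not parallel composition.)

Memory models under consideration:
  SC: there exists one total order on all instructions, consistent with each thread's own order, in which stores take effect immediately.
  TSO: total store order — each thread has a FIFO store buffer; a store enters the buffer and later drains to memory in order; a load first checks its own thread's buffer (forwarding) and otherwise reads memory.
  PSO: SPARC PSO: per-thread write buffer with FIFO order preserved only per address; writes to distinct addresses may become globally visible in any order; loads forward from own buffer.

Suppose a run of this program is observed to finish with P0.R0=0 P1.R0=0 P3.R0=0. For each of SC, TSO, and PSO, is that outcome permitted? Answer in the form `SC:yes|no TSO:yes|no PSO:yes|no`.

SC:yes TSO:yes PSO:yes

outcome vector order: (P0.R0,P1.R0,P3.R0)
SC (12): 000 001 010 011 020 021 200 201 210 211 220 221
TSO (12): 000 001 010 011 020 021 200 201 210 211 220 221
PSO (12): 000 001 010 011 020 021 200 201 210 211 220 221
target 000 ∈ {SC,TSO,PSO}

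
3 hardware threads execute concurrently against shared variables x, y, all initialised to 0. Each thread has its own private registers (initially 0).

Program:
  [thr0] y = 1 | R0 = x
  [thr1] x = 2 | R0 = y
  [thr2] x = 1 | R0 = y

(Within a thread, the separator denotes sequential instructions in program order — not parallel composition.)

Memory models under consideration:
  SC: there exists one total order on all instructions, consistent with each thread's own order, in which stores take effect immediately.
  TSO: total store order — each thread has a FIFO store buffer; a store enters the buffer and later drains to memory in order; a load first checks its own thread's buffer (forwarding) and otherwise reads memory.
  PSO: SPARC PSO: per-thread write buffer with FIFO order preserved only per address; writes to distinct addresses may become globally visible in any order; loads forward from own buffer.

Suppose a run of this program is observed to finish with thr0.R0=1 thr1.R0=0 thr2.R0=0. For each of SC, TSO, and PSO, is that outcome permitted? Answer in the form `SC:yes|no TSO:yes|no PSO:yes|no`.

outcome vector order: (thr0.R0,thr1.R0,thr2.R0)
SC (9): <0 1 1>, <1 0 0>, <1 0 1>, <1 1 0>, <1 1 1>, <2 0 0>, <2 0 1>, <2 1 0>, <2 1 1>
TSO (12): <0 0 0>, <0 0 1>, <0 1 0>, <0 1 1>, <1 0 0>, <1 0 1>, <1 1 0>, <1 1 1>, <2 0 0>, <2 0 1>, <2 1 0>, <2 1 1>
PSO (12): <0 0 0>, <0 0 1>, <0 1 0>, <0 1 1>, <1 0 0>, <1 0 1>, <1 1 0>, <1 1 1>, <2 0 0>, <2 0 1>, <2 1 0>, <2 1 1>
target <1 0 0> ∈ {SC,TSO,PSO}

SC:yes TSO:yes PSO:yes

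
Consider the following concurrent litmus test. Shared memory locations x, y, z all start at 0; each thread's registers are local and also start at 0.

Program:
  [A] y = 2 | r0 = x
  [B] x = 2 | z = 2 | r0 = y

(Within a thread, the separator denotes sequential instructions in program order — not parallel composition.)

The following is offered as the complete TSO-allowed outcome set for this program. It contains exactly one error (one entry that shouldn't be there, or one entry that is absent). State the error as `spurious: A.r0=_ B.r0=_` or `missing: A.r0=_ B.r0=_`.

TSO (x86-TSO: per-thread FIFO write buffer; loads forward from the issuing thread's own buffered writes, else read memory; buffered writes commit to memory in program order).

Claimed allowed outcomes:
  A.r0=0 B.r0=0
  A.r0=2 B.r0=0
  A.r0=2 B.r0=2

outcome vector order: (A.r0,B.r0)
TSO (4): (0,0), (0,2), (2,0), (2,2)
TSO∖claimed = {(0,2)}

missing: A.r0=0 B.r0=2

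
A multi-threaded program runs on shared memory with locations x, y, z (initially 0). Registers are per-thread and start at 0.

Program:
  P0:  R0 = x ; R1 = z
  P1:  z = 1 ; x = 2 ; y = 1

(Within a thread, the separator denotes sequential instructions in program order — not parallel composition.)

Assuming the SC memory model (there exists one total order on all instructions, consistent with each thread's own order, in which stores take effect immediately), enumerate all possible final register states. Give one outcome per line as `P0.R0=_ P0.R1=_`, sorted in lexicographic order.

P0.R0=0 P0.R1=0
P0.R0=0 P0.R1=1
P0.R0=2 P0.R1=1

outcome vector order: (P0.R0,P0.R1)
|SC outcomes| = 3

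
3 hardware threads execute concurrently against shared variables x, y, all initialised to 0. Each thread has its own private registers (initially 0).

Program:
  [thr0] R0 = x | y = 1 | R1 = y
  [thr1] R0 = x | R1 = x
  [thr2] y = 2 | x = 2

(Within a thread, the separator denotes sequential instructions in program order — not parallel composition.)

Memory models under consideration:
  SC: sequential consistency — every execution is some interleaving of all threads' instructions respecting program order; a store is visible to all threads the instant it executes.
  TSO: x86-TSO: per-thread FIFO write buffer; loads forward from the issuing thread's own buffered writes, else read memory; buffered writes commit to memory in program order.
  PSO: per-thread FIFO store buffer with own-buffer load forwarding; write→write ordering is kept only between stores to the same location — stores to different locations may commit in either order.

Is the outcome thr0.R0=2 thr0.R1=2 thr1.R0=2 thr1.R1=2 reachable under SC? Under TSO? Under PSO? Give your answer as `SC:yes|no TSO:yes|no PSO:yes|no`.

SC:no TSO:no PSO:yes

outcome vector order: (thr0.R0,thr0.R1,thr1.R0,thr1.R1)
SC (9): (0,1,0,0) (0,1,0,2) (0,1,2,2) (0,2,0,0) (0,2,0,2) (0,2,2,2) (2,1,0,0) (2,1,0,2) (2,1,2,2)
TSO (9): (0,1,0,0) (0,1,0,2) (0,1,2,2) (0,2,0,0) (0,2,0,2) (0,2,2,2) (2,1,0,0) (2,1,0,2) (2,1,2,2)
PSO (12): (0,1,0,0) (0,1,0,2) (0,1,2,2) (0,2,0,0) (0,2,0,2) (0,2,2,2) (2,1,0,0) (2,1,0,2) (2,1,2,2) (2,2,0,0) (2,2,0,2) (2,2,2,2)
target (2,2,2,2) ∈ {PSO}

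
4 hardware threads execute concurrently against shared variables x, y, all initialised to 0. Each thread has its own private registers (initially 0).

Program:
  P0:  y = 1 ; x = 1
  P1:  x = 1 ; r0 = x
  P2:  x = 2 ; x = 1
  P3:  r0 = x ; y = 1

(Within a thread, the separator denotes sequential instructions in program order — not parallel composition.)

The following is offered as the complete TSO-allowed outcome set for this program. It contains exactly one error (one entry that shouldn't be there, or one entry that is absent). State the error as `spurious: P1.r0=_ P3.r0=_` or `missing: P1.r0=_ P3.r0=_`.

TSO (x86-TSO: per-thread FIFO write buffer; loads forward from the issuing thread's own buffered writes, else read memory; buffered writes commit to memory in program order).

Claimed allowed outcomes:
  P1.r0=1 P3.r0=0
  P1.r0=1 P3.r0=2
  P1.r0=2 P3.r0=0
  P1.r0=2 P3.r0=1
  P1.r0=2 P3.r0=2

outcome vector order: (P1.r0,P3.r0)
under TSO → 1/0, 1/1, 1/2, 2/0, 2/1, 2/2
TSO∖claimed = {1/1}

missing: P1.r0=1 P3.r0=1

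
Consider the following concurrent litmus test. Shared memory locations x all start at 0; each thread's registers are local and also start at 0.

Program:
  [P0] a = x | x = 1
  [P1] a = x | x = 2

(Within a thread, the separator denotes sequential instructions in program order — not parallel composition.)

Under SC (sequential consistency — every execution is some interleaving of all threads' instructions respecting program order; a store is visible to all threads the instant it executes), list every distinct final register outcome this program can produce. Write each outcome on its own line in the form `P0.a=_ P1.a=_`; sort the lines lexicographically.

P0.a=0 P1.a=0
P0.a=0 P1.a=1
P0.a=2 P1.a=0

outcome vector order: (P0.a,P1.a)
|SC outcomes| = 3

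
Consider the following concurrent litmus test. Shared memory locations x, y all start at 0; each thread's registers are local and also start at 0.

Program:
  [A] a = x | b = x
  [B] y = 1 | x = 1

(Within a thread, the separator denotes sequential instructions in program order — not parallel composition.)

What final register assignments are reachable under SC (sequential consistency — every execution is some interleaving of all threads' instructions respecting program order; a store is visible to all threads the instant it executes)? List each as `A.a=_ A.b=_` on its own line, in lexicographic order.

A.a=0 A.b=0
A.a=0 A.b=1
A.a=1 A.b=1

outcome vector order: (A.a,A.b)
|SC outcomes| = 3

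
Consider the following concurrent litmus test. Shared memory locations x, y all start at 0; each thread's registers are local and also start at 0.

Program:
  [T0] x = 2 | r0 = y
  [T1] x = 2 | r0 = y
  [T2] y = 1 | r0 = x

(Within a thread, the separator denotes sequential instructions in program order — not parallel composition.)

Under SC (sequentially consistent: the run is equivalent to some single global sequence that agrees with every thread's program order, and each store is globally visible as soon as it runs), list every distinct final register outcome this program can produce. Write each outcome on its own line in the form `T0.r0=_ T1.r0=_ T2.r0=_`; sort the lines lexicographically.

T0.r0=0 T1.r0=0 T2.r0=2
T0.r0=0 T1.r0=1 T2.r0=2
T0.r0=1 T1.r0=0 T2.r0=2
T0.r0=1 T1.r0=1 T2.r0=0
T0.r0=1 T1.r0=1 T2.r0=2

outcome vector order: (T0.r0,T1.r0,T2.r0)
|SC outcomes| = 5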